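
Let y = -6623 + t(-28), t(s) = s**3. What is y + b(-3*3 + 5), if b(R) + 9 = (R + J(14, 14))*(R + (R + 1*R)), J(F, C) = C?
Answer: -28704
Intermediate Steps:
b(R) = -9 + 3*R*(14 + R) (b(R) = -9 + (R + 14)*(R + (R + 1*R)) = -9 + (14 + R)*(R + (R + R)) = -9 + (14 + R)*(R + 2*R) = -9 + (14 + R)*(3*R) = -9 + 3*R*(14 + R))
y = -28575 (y = -6623 + (-28)**3 = -6623 - 21952 = -28575)
y + b(-3*3 + 5) = -28575 + (-9 + 3*(-3*3 + 5)**2 + 42*(-3*3 + 5)) = -28575 + (-9 + 3*(-9 + 5)**2 + 42*(-9 + 5)) = -28575 + (-9 + 3*(-4)**2 + 42*(-4)) = -28575 + (-9 + 3*16 - 168) = -28575 + (-9 + 48 - 168) = -28575 - 129 = -28704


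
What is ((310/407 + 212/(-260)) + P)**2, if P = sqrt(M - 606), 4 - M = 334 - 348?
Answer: -411519791459/699867025 - 39788*I*sqrt(3)/26455 ≈ -588.0 - 2.605*I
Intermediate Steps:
M = 18 (M = 4 - (334 - 348) = 4 - 1*(-14) = 4 + 14 = 18)
P = 14*I*sqrt(3) (P = sqrt(18 - 606) = sqrt(-588) = 14*I*sqrt(3) ≈ 24.249*I)
((310/407 + 212/(-260)) + P)**2 = ((310/407 + 212/(-260)) + 14*I*sqrt(3))**2 = ((310*(1/407) + 212*(-1/260)) + 14*I*sqrt(3))**2 = ((310/407 - 53/65) + 14*I*sqrt(3))**2 = (-1421/26455 + 14*I*sqrt(3))**2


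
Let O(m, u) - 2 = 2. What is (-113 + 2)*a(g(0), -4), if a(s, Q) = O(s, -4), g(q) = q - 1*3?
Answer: -444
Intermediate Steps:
g(q) = -3 + q (g(q) = q - 3 = -3 + q)
O(m, u) = 4 (O(m, u) = 2 + 2 = 4)
a(s, Q) = 4
(-113 + 2)*a(g(0), -4) = (-113 + 2)*4 = -111*4 = -444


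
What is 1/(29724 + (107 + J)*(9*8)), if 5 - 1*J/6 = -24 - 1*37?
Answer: 1/65940 ≈ 1.5165e-5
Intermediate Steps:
J = 396 (J = 30 - 6*(-24 - 1*37) = 30 - 6*(-24 - 37) = 30 - 6*(-61) = 30 + 366 = 396)
1/(29724 + (107 + J)*(9*8)) = 1/(29724 + (107 + 396)*(9*8)) = 1/(29724 + 503*72) = 1/(29724 + 36216) = 1/65940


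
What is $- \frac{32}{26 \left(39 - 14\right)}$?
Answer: $- \frac{16}{325} \approx -0.049231$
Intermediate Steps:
$- \frac{32}{26 \left(39 - 14\right)} = - \frac{32}{26 \cdot 25} = - \frac{32}{650} = \left(-1\right) \frac{16}{325} = - \frac{16}{325}$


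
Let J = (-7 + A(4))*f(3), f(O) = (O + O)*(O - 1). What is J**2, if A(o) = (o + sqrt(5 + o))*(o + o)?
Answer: 345744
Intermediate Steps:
A(o) = 2*o*(o + sqrt(5 + o)) (A(o) = (o + sqrt(5 + o))*(2*o) = 2*o*(o + sqrt(5 + o)))
f(O) = 2*O*(-1 + O) (f(O) = (2*O)*(-1 + O) = 2*O*(-1 + O))
J = 588 (J = (-7 + 2*4*(4 + sqrt(5 + 4)))*(2*3*(-1 + 3)) = (-7 + 2*4*(4 + sqrt(9)))*(2*3*2) = (-7 + 2*4*(4 + 3))*12 = (-7 + 2*4*7)*12 = (-7 + 56)*12 = 49*12 = 588)
J**2 = 588**2 = 345744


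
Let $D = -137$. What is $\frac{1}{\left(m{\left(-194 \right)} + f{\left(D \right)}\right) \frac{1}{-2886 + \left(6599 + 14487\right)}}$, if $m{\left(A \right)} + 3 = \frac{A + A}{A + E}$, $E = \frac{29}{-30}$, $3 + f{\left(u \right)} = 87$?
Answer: $\frac{106451800}{485409} \approx 219.3$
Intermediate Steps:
$f{\left(u \right)} = 84$ ($f{\left(u \right)} = -3 + 87 = 84$)
$E = - \frac{29}{30}$ ($E = 29 \left(- \frac{1}{30}\right) = - \frac{29}{30} \approx -0.96667$)
$m{\left(A \right)} = -3 + \frac{2 A}{- \frac{29}{30} + A}$ ($m{\left(A \right)} = -3 + \frac{A + A}{A - \frac{29}{30}} = -3 + \frac{2 A}{- \frac{29}{30} + A}$)
$\frac{1}{\left(m{\left(-194 \right)} + f{\left(D \right)}\right) \frac{1}{-2886 + \left(6599 + 14487\right)}} = \frac{1}{\left(\frac{3 \left(29 - -1940\right)}{-29 + 30 \left(-194\right)} + 84\right) \frac{1}{-2886 + \left(6599 + 14487\right)}} = \frac{1}{\left(\frac{3 \left(29 + 1940\right)}{-29 - 5820} + 84\right) \frac{1}{-2886 + 21086}} = \frac{1}{\left(3 \frac{1}{-5849} \cdot 1969 + 84\right) \frac{1}{18200}} = \frac{1}{\left(3 \left(- \frac{1}{5849}\right) 1969 + 84\right) \frac{1}{18200}} = \frac{1}{\left(- \frac{5907}{5849} + 84\right) \frac{1}{18200}} = \frac{1}{\frac{485409}{5849} \cdot \frac{1}{18200}} = \frac{1}{\frac{485409}{106451800}} = \frac{106451800}{485409}$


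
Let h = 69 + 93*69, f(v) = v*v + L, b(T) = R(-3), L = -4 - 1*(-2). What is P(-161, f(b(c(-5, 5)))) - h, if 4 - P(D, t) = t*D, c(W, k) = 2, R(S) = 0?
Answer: -6804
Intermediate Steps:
L = -2 (L = -4 + 2 = -2)
b(T) = 0
f(v) = -2 + v² (f(v) = v*v - 2 = v² - 2 = -2 + v²)
P(D, t) = 4 - D*t (P(D, t) = 4 - t*D = 4 - D*t)
h = 6486 (h = 69 + 6417 = 6486)
P(-161, f(b(c(-5, 5)))) - h = (4 - 1*(-161)*(-2 + 0²)) - 1*6486 = (4 - 1*(-161)*(-2 + 0)) - 6486 = (4 - 1*(-161)*(-2)) - 6486 = (4 - 322) - 6486 = -318 - 6486 = -6804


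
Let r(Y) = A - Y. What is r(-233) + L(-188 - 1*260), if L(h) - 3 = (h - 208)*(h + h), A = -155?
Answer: 587857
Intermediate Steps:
r(Y) = -155 - Y
L(h) = 3 + 2*h*(-208 + h) (L(h) = 3 + (h - 208)*(h + h) = 3 + (-208 + h)*(2*h) = 3 + 2*h*(-208 + h))
r(-233) + L(-188 - 1*260) = (-155 - 1*(-233)) + (3 - 416*(-188 - 1*260) + 2*(-188 - 1*260)²) = (-155 + 233) + (3 - 416*(-188 - 260) + 2*(-188 - 260)²) = 78 + (3 - 416*(-448) + 2*(-448)²) = 78 + (3 + 186368 + 2*200704) = 78 + (3 + 186368 + 401408) = 78 + 587779 = 587857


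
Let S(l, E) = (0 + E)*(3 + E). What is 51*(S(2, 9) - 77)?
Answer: 1581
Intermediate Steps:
S(l, E) = E*(3 + E)
51*(S(2, 9) - 77) = 51*(9*(3 + 9) - 77) = 51*(9*12 - 77) = 51*(108 - 77) = 51*31 = 1581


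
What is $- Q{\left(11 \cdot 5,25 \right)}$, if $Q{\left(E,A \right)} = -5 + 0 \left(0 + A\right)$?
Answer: $5$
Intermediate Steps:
$Q{\left(E,A \right)} = -5$ ($Q{\left(E,A \right)} = -5 + 0 A = -5 + 0 = -5$)
$- Q{\left(11 \cdot 5,25 \right)} = \left(-1\right) \left(-5\right) = 5$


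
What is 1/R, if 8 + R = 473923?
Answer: 1/473915 ≈ 2.1101e-6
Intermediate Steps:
R = 473915 (R = -8 + 473923 = 473915)
1/R = 1/473915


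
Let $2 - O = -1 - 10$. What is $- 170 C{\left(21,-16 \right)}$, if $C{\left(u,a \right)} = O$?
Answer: $-2210$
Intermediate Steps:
$O = 13$ ($O = 2 - \left(-1 - 10\right) = 2 - -11 = 2 + 11 = 13$)
$C{\left(u,a \right)} = 13$
$- 170 C{\left(21,-16 \right)} = \left(-170\right) 13 = -2210$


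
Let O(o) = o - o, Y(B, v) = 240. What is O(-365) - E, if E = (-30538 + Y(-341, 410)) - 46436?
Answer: 76734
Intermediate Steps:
E = -76734 (E = (-30538 + 240) - 46436 = -30298 - 46436 = -76734)
O(o) = 0
O(-365) - E = 0 - 1*(-76734) = 0 + 76734 = 76734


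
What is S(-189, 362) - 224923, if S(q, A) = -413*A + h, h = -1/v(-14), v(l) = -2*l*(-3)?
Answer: -31452035/84 ≈ -3.7443e+5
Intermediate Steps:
v(l) = 6*l
h = 1/84 (h = -1/(6*(-14)) = -1/(-84) = -1*(-1/84) = 1/84 ≈ 0.011905)
S(q, A) = 1/84 - 413*A (S(q, A) = -413*A + 1/84 = 1/84 - 413*A)
S(-189, 362) - 224923 = (1/84 - 413*362) - 224923 = (1/84 - 149506) - 224923 = -12558503/84 - 224923 = -31452035/84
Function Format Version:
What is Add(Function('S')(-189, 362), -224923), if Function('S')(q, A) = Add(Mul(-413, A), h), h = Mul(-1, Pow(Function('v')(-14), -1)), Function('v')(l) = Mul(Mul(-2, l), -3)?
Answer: Rational(-31452035, 84) ≈ -3.7443e+5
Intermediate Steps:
Function('v')(l) = Mul(6, l)
h = Rational(1, 84) (h = Mul(-1, Pow(Mul(6, -14), -1)) = Mul(-1, Pow(-84, -1)) = Mul(-1, Rational(-1, 84)) = Rational(1, 84) ≈ 0.011905)
Function('S')(q, A) = Add(Rational(1, 84), Mul(-413, A)) (Function('S')(q, A) = Add(Mul(-413, A), Rational(1, 84)) = Add(Rational(1, 84), Mul(-413, A)))
Add(Function('S')(-189, 362), -224923) = Add(Add(Rational(1, 84), Mul(-413, 362)), -224923) = Add(Add(Rational(1, 84), -149506), -224923) = Add(Rational(-12558503, 84), -224923) = Rational(-31452035, 84)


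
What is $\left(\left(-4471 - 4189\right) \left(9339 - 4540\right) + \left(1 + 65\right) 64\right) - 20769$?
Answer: $-41575885$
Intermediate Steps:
$\left(\left(-4471 - 4189\right) \left(9339 - 4540\right) + \left(1 + 65\right) 64\right) - 20769 = \left(\left(-8660\right) 4799 + 66 \cdot 64\right) - 20769 = \left(-41559340 + 4224\right) - 20769 = -41555116 - 20769 = -41575885$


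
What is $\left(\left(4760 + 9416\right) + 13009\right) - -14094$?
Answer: $41279$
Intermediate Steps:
$\left(\left(4760 + 9416\right) + 13009\right) - -14094 = \left(14176 + 13009\right) + \left(-4516 + 18610\right) = 27185 + 14094 = 41279$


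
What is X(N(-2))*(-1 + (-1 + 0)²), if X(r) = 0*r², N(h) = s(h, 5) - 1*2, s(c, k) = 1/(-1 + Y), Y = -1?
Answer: 0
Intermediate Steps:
s(c, k) = -½ (s(c, k) = 1/(-1 - 1) = 1/(-2) = -½)
N(h) = -5/2 (N(h) = -½ - 1*2 = -½ - 2 = -5/2)
X(r) = 0
X(N(-2))*(-1 + (-1 + 0)²) = 0*(-1 + (-1 + 0)²) = 0*(-1 + (-1)²) = 0*(-1 + 1) = 0*0 = 0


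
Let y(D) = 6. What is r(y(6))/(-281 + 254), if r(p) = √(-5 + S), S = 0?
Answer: -I*√5/27 ≈ -0.082817*I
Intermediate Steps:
r(p) = I*√5 (r(p) = √(-5 + 0) = √(-5) = I*√5)
r(y(6))/(-281 + 254) = (I*√5)/(-281 + 254) = (I*√5)/(-27) = (I*√5)*(-1/27) = -I*√5/27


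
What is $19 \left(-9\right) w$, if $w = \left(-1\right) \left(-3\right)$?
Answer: $-513$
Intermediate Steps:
$w = 3$
$19 \left(-9\right) w = 19 \left(-9\right) 3 = \left(-171\right) 3 = -513$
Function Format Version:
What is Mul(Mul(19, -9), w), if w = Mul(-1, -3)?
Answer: -513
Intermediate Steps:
w = 3
Mul(Mul(19, -9), w) = Mul(Mul(19, -9), 3) = Mul(-171, 3) = -513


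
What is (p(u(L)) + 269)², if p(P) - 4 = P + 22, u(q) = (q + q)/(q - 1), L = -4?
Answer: 2199289/25 ≈ 87972.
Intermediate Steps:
u(q) = 2*q/(-1 + q) (u(q) = (2*q)/(-1 + q) = 2*q/(-1 + q))
p(P) = 26 + P (p(P) = 4 + (P + 22) = 4 + (22 + P) = 26 + P)
(p(u(L)) + 269)² = ((26 + 2*(-4)/(-1 - 4)) + 269)² = ((26 + 2*(-4)/(-5)) + 269)² = ((26 + 2*(-4)*(-⅕)) + 269)² = ((26 + 8/5) + 269)² = (138/5 + 269)² = (1483/5)² = 2199289/25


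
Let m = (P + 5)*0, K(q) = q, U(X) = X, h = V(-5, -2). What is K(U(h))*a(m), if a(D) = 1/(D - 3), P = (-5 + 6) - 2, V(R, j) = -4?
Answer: 4/3 ≈ 1.3333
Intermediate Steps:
h = -4
P = -1 (P = 1 - 2 = -1)
m = 0 (m = (-1 + 5)*0 = 4*0 = 0)
a(D) = 1/(-3 + D)
K(U(h))*a(m) = -4/(-3 + 0) = -4/(-3) = -4*(-⅓) = 4/3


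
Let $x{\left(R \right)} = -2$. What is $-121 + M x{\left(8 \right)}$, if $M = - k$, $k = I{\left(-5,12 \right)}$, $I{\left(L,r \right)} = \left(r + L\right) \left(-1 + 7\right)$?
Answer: $-37$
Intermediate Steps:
$I{\left(L,r \right)} = 6 L + 6 r$ ($I{\left(L,r \right)} = \left(L + r\right) 6 = 6 L + 6 r$)
$k = 42$ ($k = 6 \left(-5\right) + 6 \cdot 12 = -30 + 72 = 42$)
$M = -42$ ($M = \left(-1\right) 42 = -42$)
$-121 + M x{\left(8 \right)} = -121 - -84 = -121 + 84 = -37$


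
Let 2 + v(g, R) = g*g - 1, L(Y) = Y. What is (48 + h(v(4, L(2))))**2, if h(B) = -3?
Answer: 2025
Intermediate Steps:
v(g, R) = -3 + g**2 (v(g, R) = -2 + (g*g - 1) = -2 + (g**2 - 1) = -2 + (-1 + g**2) = -3 + g**2)
(48 + h(v(4, L(2))))**2 = (48 - 3)**2 = 45**2 = 2025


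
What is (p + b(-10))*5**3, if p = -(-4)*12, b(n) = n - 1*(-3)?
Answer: 5125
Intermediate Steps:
b(n) = 3 + n (b(n) = n + 3 = 3 + n)
p = 48 (p = -1*(-48) = 48)
(p + b(-10))*5**3 = (48 + (3 - 10))*5**3 = (48 - 7)*125 = 41*125 = 5125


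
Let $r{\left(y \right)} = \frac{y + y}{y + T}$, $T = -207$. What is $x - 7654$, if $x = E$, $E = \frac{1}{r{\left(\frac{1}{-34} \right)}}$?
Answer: $- \frac{8269}{2} \approx -4134.5$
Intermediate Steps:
$r{\left(y \right)} = \frac{2 y}{-207 + y}$ ($r{\left(y \right)} = \frac{y + y}{y - 207} = \frac{2 y}{-207 + y}$)
$E = \frac{7039}{2}$ ($E = \frac{1}{2 \frac{1}{-34} \frac{1}{-207 + \frac{1}{-34}}} = \frac{1}{2 \left(- \frac{1}{34}\right) \frac{1}{-207 - \frac{1}{34}}} = \frac{1}{2 \left(- \frac{1}{34}\right) \frac{1}{- \frac{7039}{34}}} = \frac{1}{2 \left(- \frac{1}{34}\right) \left(- \frac{34}{7039}\right)} = \frac{1}{\frac{2}{7039}} = \frac{7039}{2} \approx 3519.5$)
$x = \frac{7039}{2} \approx 3519.5$
$x - 7654 = \frac{7039}{2} - 7654 = - \frac{8269}{2}$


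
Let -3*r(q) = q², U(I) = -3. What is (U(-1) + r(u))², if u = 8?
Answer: 5329/9 ≈ 592.11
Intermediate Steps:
r(q) = -q²/3
(U(-1) + r(u))² = (-3 - ⅓*8²)² = (-3 - ⅓*64)² = (-3 - 64/3)² = (-73/3)² = 5329/9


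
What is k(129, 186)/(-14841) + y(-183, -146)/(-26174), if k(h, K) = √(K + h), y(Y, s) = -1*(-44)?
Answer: -22/13087 - √35/4947 ≈ -0.0028769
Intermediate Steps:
y(Y, s) = 44
k(129, 186)/(-14841) + y(-183, -146)/(-26174) = √(186 + 129)/(-14841) + 44/(-26174) = √315*(-1/14841) + 44*(-1/26174) = (3*√35)*(-1/14841) - 22/13087 = -√35/4947 - 22/13087 = -22/13087 - √35/4947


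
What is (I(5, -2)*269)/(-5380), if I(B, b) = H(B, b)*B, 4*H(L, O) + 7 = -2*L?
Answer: 17/16 ≈ 1.0625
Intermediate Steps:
H(L, O) = -7/4 - L/2 (H(L, O) = -7/4 + (-2*L)/4 = -7/4 - L/2)
I(B, b) = B*(-7/4 - B/2) (I(B, b) = (-7/4 - B/2)*B = B*(-7/4 - B/2))
(I(5, -2)*269)/(-5380) = (-1/4*5*(7 + 2*5)*269)/(-5380) = (-1/4*5*(7 + 10)*269)*(-1/5380) = (-1/4*5*17*269)*(-1/5380) = -85/4*269*(-1/5380) = -22865/4*(-1/5380) = 17/16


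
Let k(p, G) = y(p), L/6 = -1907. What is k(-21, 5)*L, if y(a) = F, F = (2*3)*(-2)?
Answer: 137304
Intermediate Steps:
L = -11442 (L = 6*(-1907) = -11442)
F = -12 (F = 6*(-2) = -12)
y(a) = -12
k(p, G) = -12
k(-21, 5)*L = -12*(-11442) = 137304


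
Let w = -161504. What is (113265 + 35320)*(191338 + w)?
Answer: 4432884890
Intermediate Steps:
(113265 + 35320)*(191338 + w) = (113265 + 35320)*(191338 - 161504) = 148585*29834 = 4432884890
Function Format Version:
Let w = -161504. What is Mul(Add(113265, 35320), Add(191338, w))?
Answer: 4432884890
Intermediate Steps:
Mul(Add(113265, 35320), Add(191338, w)) = Mul(Add(113265, 35320), Add(191338, -161504)) = Mul(148585, 29834) = 4432884890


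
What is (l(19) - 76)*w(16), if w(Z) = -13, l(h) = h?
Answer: 741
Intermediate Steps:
(l(19) - 76)*w(16) = (19 - 76)*(-13) = -57*(-13) = 741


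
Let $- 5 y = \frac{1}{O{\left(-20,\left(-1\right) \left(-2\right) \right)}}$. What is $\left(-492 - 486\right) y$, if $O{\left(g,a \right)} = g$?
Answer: $- \frac{489}{50} \approx -9.78$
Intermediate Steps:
$y = \frac{1}{100}$ ($y = - \frac{1}{5 \left(-20\right)} = \left(- \frac{1}{5}\right) \left(- \frac{1}{20}\right) = \frac{1}{100} \approx 0.01$)
$\left(-492 - 486\right) y = \left(-492 - 486\right) \frac{1}{100} = \left(-978\right) \frac{1}{100} = - \frac{489}{50}$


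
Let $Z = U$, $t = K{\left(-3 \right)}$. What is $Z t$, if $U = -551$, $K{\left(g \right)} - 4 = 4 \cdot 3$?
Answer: $-8816$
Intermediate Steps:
$K{\left(g \right)} = 16$ ($K{\left(g \right)} = 4 + 4 \cdot 3 = 4 + 12 = 16$)
$t = 16$
$Z = -551$
$Z t = \left(-551\right) 16 = -8816$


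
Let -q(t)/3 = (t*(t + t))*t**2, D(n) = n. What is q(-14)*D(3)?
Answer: -691488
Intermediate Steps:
q(t) = -6*t**4 (q(t) = -3*t*(t + t)*t**2 = -3*t*(2*t)*t**2 = -3*2*t**2*t**2 = -6*t**4)
q(-14)*D(3) = -6*(-14)**4*3 = -6*38416*3 = -230496*3 = -691488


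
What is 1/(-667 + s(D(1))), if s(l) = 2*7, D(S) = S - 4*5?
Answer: -1/653 ≈ -0.0015314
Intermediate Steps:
D(S) = -20 + S (D(S) = S - 20 = -20 + S)
s(l) = 14
1/(-667 + s(D(1))) = 1/(-667 + 14) = 1/(-653) = -1/653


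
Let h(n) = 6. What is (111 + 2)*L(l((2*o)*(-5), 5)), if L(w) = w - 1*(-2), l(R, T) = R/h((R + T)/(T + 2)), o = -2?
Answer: 1808/3 ≈ 602.67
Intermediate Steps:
l(R, T) = R/6
L(w) = 2 + w (L(w) = w + 2 = 2 + w)
(111 + 2)*L(l((2*o)*(-5), 5)) = (111 + 2)*(2 + ((2*(-2))*(-5))/6) = 113*(2 + (-4*(-5))/6) = 113*(2 + (⅙)*20) = 113*(2 + 10/3) = 113*(16/3) = 1808/3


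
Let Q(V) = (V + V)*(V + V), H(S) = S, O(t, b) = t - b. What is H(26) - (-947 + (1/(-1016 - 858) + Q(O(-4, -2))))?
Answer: 1793419/1874 ≈ 957.00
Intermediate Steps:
Q(V) = 4*V² (Q(V) = (2*V)*(2*V) = 4*V²)
H(26) - (-947 + (1/(-1016 - 858) + Q(O(-4, -2)))) = 26 - (-947 + (1/(-1016 - 858) + 4*(-4 - 1*(-2))²)) = 26 - (-947 + (1/(-1874) + 4*(-4 + 2)²)) = 26 - (-947 + (-1/1874 + 4*(-2)²)) = 26 - (-947 + (-1/1874 + 4*4)) = 26 - (-947 + (-1/1874 + 16)) = 26 - (-947 + 29983/1874) = 26 - 1*(-1744695/1874) = 26 + 1744695/1874 = 1793419/1874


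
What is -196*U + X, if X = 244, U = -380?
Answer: 74724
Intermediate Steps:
-196*U + X = -196*(-380) + 244 = 74480 + 244 = 74724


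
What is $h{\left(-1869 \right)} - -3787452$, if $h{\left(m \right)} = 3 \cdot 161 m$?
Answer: $2884725$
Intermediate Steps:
$h{\left(m \right)} = 483 m$
$h{\left(-1869 \right)} - -3787452 = 483 \left(-1869\right) - -3787452 = -902727 + 3787452 = 2884725$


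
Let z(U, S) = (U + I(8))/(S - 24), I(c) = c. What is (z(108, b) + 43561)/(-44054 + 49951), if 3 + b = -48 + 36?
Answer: 1698763/229983 ≈ 7.3865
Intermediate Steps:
b = -15 (b = -3 + (-48 + 36) = -3 - 12 = -15)
z(U, S) = (8 + U)/(-24 + S) (z(U, S) = (U + 8)/(S - 24) = (8 + U)/(-24 + S))
(z(108, b) + 43561)/(-44054 + 49951) = ((8 + 108)/(-24 - 15) + 43561)/(-44054 + 49951) = (116/(-39) + 43561)/5897 = (-1/39*116 + 43561)*(1/5897) = (-116/39 + 43561)*(1/5897) = (1698763/39)*(1/5897) = 1698763/229983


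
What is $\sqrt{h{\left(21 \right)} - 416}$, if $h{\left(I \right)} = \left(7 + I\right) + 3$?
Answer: $i \sqrt{385} \approx 19.621 i$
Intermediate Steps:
$h{\left(I \right)} = 10 + I$
$\sqrt{h{\left(21 \right)} - 416} = \sqrt{\left(10 + 21\right) - 416} = \sqrt{31 - 416} = \sqrt{-385} = i \sqrt{385}$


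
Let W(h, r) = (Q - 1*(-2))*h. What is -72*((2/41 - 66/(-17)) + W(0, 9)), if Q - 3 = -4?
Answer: -197280/697 ≈ -283.04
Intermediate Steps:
Q = -1 (Q = 3 - 4 = -1)
W(h, r) = h (W(h, r) = (-1 - 1*(-2))*h = (-1 + 2)*h = 1*h = h)
-72*((2/41 - 66/(-17)) + W(0, 9)) = -72*((2/41 - 66/(-17)) + 0) = -72*((2*(1/41) - 66*(-1/17)) + 0) = -72*((2/41 + 66/17) + 0) = -72*(2740/697 + 0) = -72*2740/697 = -197280/697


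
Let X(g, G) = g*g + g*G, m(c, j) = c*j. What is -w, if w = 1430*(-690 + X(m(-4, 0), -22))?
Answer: 986700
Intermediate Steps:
X(g, G) = g² + G*g
w = -986700 (w = 1430*(-690 + (-4*0)*(-22 - 4*0)) = 1430*(-690 + 0*(-22 + 0)) = 1430*(-690 + 0*(-22)) = 1430*(-690 + 0) = 1430*(-690) = -986700)
-w = -1*(-986700) = 986700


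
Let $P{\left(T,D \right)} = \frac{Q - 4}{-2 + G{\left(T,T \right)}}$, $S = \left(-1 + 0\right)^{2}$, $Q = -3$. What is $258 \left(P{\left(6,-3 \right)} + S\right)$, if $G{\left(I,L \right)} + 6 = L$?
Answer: $1161$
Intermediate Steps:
$G{\left(I,L \right)} = -6 + L$
$S = 1$ ($S = \left(-1\right)^{2} = 1$)
$P{\left(T,D \right)} = - \frac{7}{-8 + T}$ ($P{\left(T,D \right)} = \frac{-3 - 4}{-2 + \left(-6 + T\right)} = - \frac{7}{-8 + T}$)
$258 \left(P{\left(6,-3 \right)} + S\right) = 258 \left(- \frac{7}{-8 + 6} + 1\right) = 258 \left(- \frac{7}{-2} + 1\right) = 258 \left(\left(-7\right) \left(- \frac{1}{2}\right) + 1\right) = 258 \left(\frac{7}{2} + 1\right) = 258 \cdot \frac{9}{2} = 1161$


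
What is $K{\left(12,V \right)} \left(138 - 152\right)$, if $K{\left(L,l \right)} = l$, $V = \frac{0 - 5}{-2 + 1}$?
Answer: $-70$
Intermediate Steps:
$V = 5$ ($V = - \frac{5}{-1} = \left(-5\right) \left(-1\right) = 5$)
$K{\left(12,V \right)} \left(138 - 152\right) = 5 \left(138 - 152\right) = 5 \left(-14\right) = -70$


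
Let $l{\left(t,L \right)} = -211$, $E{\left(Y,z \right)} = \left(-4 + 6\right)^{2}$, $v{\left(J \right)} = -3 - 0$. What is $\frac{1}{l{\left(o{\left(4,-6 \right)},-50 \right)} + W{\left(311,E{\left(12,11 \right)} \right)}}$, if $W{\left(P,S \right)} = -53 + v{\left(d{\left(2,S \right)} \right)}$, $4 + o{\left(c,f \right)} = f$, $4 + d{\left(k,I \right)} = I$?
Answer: $- \frac{1}{267} \approx -0.0037453$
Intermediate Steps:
$d{\left(k,I \right)} = -4 + I$
$v{\left(J \right)} = -3$ ($v{\left(J \right)} = -3 + 0 = -3$)
$o{\left(c,f \right)} = -4 + f$
$E{\left(Y,z \right)} = 4$ ($E{\left(Y,z \right)} = 2^{2} = 4$)
$W{\left(P,S \right)} = -56$ ($W{\left(P,S \right)} = -53 - 3 = -56$)
$\frac{1}{l{\left(o{\left(4,-6 \right)},-50 \right)} + W{\left(311,E{\left(12,11 \right)} \right)}} = \frac{1}{-211 - 56} = \frac{1}{-267} = - \frac{1}{267}$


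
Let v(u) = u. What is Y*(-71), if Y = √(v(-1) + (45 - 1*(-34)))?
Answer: -71*√78 ≈ -627.05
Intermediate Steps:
Y = √78 (Y = √(-1 + (45 - 1*(-34))) = √(-1 + (45 + 34)) = √(-1 + 79) = √78 ≈ 8.8318)
Y*(-71) = √78*(-71) = -71*√78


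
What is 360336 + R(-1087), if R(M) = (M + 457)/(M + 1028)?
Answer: 21260454/59 ≈ 3.6035e+5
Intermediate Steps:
R(M) = (457 + M)/(1028 + M)
360336 + R(-1087) = 360336 + (457 - 1087)/(1028 - 1087) = 360336 - 630/(-59) = 360336 - 1/59*(-630) = 360336 + 630/59 = 21260454/59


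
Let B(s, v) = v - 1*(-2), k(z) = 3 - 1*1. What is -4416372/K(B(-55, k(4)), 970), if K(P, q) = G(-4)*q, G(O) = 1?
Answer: -2208186/485 ≈ -4553.0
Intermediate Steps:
k(z) = 2 (k(z) = 3 - 1 = 2)
B(s, v) = 2 + v (B(s, v) = v + 2 = 2 + v)
K(P, q) = q (K(P, q) = 1*q = q)
-4416372/K(B(-55, k(4)), 970) = -4416372/970 = -4416372*1/970 = -2208186/485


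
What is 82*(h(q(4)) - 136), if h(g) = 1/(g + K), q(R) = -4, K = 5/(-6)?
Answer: -323900/29 ≈ -11169.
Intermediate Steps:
K = -5/6 (K = 5*(-1/6) = -5/6 ≈ -0.83333)
h(g) = 1/(-5/6 + g) (h(g) = 1/(g - 5/6) = 1/(-5/6 + g))
82*(h(q(4)) - 136) = 82*(6/(-5 + 6*(-4)) - 136) = 82*(6/(-5 - 24) - 136) = 82*(6/(-29) - 136) = 82*(6*(-1/29) - 136) = 82*(-6/29 - 136) = 82*(-3950/29) = -323900/29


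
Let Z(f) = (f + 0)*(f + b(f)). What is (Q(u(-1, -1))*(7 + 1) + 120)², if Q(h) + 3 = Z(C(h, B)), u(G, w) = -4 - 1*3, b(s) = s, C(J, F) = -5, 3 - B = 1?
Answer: 246016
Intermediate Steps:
B = 2 (B = 3 - 1*1 = 3 - 1 = 2)
Z(f) = 2*f² (Z(f) = (f + 0)*(f + f) = f*(2*f) = 2*f²)
u(G, w) = -7 (u(G, w) = -4 - 3 = -7)
Q(h) = 47 (Q(h) = -3 + 2*(-5)² = -3 + 2*25 = -3 + 50 = 47)
(Q(u(-1, -1))*(7 + 1) + 120)² = (47*(7 + 1) + 120)² = (47*8 + 120)² = (376 + 120)² = 496² = 246016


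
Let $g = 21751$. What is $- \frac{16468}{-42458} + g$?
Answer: $\frac{20076531}{923} \approx 21751.0$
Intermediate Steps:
$- \frac{16468}{-42458} + g = - \frac{16468}{-42458} + 21751 = \left(-16468\right) \left(- \frac{1}{42458}\right) + 21751 = \frac{358}{923} + 21751 = \frac{20076531}{923}$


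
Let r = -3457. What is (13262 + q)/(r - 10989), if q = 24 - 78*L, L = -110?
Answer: -10933/7223 ≈ -1.5136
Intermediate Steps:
q = 8604 (q = 24 - 78*(-110) = 24 + 8580 = 8604)
(13262 + q)/(r - 10989) = (13262 + 8604)/(-3457 - 10989) = 21866/(-14446) = 21866*(-1/14446) = -10933/7223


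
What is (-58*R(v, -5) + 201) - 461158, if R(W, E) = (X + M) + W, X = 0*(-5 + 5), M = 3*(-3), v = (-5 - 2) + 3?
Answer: -460203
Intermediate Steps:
v = -4 (v = -7 + 3 = -4)
M = -9
X = 0 (X = 0*0 = 0)
R(W, E) = -9 + W (R(W, E) = (0 - 9) + W = -9 + W)
(-58*R(v, -5) + 201) - 461158 = (-58*(-9 - 4) + 201) - 461158 = (-58*(-13) + 201) - 461158 = (754 + 201) - 461158 = 955 - 461158 = -460203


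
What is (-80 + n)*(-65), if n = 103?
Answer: -1495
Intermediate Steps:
(-80 + n)*(-65) = (-80 + 103)*(-65) = 23*(-65) = -1495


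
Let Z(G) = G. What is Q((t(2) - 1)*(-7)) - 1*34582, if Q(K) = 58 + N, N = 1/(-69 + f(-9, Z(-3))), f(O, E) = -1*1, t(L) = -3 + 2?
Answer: -2416681/70 ≈ -34524.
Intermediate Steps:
t(L) = -1
f(O, E) = -1
N = -1/70 (N = 1/(-69 - 1) = 1/(-70) = -1/70 ≈ -0.014286)
Q(K) = 4059/70 (Q(K) = 58 - 1/70 = 4059/70)
Q((t(2) - 1)*(-7)) - 1*34582 = 4059/70 - 1*34582 = 4059/70 - 34582 = -2416681/70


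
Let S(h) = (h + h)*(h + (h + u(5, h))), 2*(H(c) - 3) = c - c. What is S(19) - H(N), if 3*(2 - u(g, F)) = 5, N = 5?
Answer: 4361/3 ≈ 1453.7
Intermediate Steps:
u(g, F) = 1/3 (u(g, F) = 2 - 1/3*5 = 2 - 5/3 = 1/3)
H(c) = 3 (H(c) = 3 + (c - c)/2 = 3 + (1/2)*0 = 3 + 0 = 3)
S(h) = 2*h*(1/3 + 2*h) (S(h) = (h + h)*(h + (h + 1/3)) = (2*h)*(h + (1/3 + h)) = (2*h)*(1/3 + 2*h) = 2*h*(1/3 + 2*h))
S(19) - H(N) = (2/3)*19*(1 + 6*19) - 1*3 = (2/3)*19*(1 + 114) - 3 = (2/3)*19*115 - 3 = 4370/3 - 3 = 4361/3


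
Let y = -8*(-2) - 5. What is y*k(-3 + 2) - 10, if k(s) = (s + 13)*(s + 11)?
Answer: 1310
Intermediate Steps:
y = 11 (y = 16 - 5 = 11)
k(s) = (11 + s)*(13 + s) (k(s) = (13 + s)*(11 + s) = (11 + s)*(13 + s))
y*k(-3 + 2) - 10 = 11*(143 + (-3 + 2)² + 24*(-3 + 2)) - 10 = 11*(143 + (-1)² + 24*(-1)) - 10 = 11*(143 + 1 - 24) - 10 = 11*120 - 10 = 1320 - 10 = 1310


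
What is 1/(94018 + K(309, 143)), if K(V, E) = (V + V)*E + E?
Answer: 1/182535 ≈ 5.4784e-6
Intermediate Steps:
K(V, E) = E + 2*E*V (K(V, E) = (2*V)*E + E = 2*E*V + E = E + 2*E*V)
1/(94018 + K(309, 143)) = 1/(94018 + 143*(1 + 2*309)) = 1/(94018 + 143*(1 + 618)) = 1/(94018 + 143*619) = 1/(94018 + 88517) = 1/182535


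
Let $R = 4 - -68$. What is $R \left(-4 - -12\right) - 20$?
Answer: $556$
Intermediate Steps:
$R = 72$ ($R = 4 + 68 = 72$)
$R \left(-4 - -12\right) - 20 = 72 \left(-4 - -12\right) - 20 = 72 \left(-4 + 12\right) - 20 = 72 \cdot 8 - 20 = 576 - 20 = 556$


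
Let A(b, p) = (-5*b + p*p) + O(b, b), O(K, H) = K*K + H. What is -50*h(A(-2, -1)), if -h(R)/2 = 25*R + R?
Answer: 33800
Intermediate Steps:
O(K, H) = H + K² (O(K, H) = K² + H = H + K²)
A(b, p) = b² + p² - 4*b (A(b, p) = (-5*b + p*p) + (b + b²) = (-5*b + p²) + (b + b²) = (p² - 5*b) + (b + b²) = b² + p² - 4*b)
h(R) = -52*R (h(R) = -2*(25*R + R) = -52*R)
-50*h(A(-2, -1)) = -(-2600)*((-2)² + (-1)² - 4*(-2)) = -(-2600)*(4 + 1 + 8) = -(-2600)*13 = -50*(-676) = 33800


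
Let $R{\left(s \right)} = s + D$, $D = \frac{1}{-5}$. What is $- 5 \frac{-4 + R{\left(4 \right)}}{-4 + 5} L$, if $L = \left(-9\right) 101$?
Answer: $-909$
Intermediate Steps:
$D = - \frac{1}{5} \approx -0.2$
$R{\left(s \right)} = - \frac{1}{5} + s$ ($R{\left(s \right)} = s - \frac{1}{5} = - \frac{1}{5} + s$)
$L = -909$
$- 5 \frac{-4 + R{\left(4 \right)}}{-4 + 5} L = - 5 \frac{-4 + \left(- \frac{1}{5} + 4\right)}{-4 + 5} \left(-909\right) = - 5 \frac{-4 + \frac{19}{5}}{1} \left(-909\right) = - 5 \left(\left(- \frac{1}{5}\right) 1\right) \left(-909\right) = \left(-5\right) \left(- \frac{1}{5}\right) \left(-909\right) = 1 \left(-909\right) = -909$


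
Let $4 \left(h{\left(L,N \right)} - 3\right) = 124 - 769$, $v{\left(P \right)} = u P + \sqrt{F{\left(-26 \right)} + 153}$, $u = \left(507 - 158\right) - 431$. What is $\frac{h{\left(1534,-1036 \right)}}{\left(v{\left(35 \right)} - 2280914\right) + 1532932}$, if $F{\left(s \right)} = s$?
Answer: $\frac{118822329}{563778725777} + \frac{633 \sqrt{127}}{2255114903108} \approx 0.00021076$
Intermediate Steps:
$u = -82$ ($u = 349 - 431 = -82$)
$v{\left(P \right)} = \sqrt{127} - 82 P$ ($v{\left(P \right)} = - 82 P + \sqrt{-26 + 153} = - 82 P + \sqrt{127} = \sqrt{127} - 82 P$)
$h{\left(L,N \right)} = - \frac{633}{4}$ ($h{\left(L,N \right)} = 3 + \frac{124 - 769}{4} = 3 + \frac{1}{4} \left(-645\right) = 3 - \frac{645}{4} = - \frac{633}{4}$)
$\frac{h{\left(1534,-1036 \right)}}{\left(v{\left(35 \right)} - 2280914\right) + 1532932} = - \frac{633}{4 \left(\left(\left(\sqrt{127} - 2870\right) - 2280914\right) + 1532932\right)} = - \frac{633}{4 \left(\left(\left(-2870 + \sqrt{127}\right) - 2280914\right) + 1532932\right)} = - \frac{633}{4 \left(\left(-2283784 + \sqrt{127}\right) + 1532932\right)} = - \frac{633}{4 \left(-750852 + \sqrt{127}\right)}$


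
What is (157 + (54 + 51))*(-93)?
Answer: -24366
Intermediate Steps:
(157 + (54 + 51))*(-93) = (157 + 105)*(-93) = 262*(-93) = -24366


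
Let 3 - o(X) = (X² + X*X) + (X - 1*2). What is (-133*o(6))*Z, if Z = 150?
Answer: 1456350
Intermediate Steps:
o(X) = 5 - X - 2*X² (o(X) = 3 - ((X² + X*X) + (X - 1*2)) = 3 - ((X² + X²) + (X - 2)) = 3 - (2*X² + (-2 + X)) = 3 - (-2 + X + 2*X²) = 3 + (2 - X - 2*X²) = 5 - X - 2*X²)
(-133*o(6))*Z = -133*(5 - 1*6 - 2*6²)*150 = -133*(5 - 6 - 2*36)*150 = -133*(5 - 6 - 72)*150 = -133*(-73)*150 = 9709*150 = 1456350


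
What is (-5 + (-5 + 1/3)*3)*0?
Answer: 0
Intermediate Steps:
(-5 + (-5 + 1/3)*3)*0 = (-5 - 14/3*3)*0 = (-5 - 14)*0 = -19*0 = 0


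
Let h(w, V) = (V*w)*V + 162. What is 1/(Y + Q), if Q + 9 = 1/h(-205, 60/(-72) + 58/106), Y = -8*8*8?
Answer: -14684483/7650514519 ≈ -0.0019194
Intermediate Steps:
h(w, V) = 162 + w*V² (h(w, V) = w*V² + 162 = 162 + w*V²)
Y = -512 (Y = -64*8 = -512)
Q = -132059223/14684483 (Q = -9 + 1/(162 - 205*(60/(-72) + 58/106)²) = -9 + 1/(162 - 205*(60*(-1/72) + 58*(1/106))²) = -9 + 1/(162 - 205*(-⅚ + 29/53)²) = -9 + 1/(162 - 205*(-91/318)²) = -9 + 1/(162 - 205*8281/101124) = -9 + 1/(162 - 1697605/101124) = -9 + 1/(14684483/101124) = -9 + 101124/14684483 = -132059223/14684483 ≈ -8.9931)
1/(Y + Q) = 1/(-512 - 132059223/14684483) = 1/(-7650514519/14684483) = -14684483/7650514519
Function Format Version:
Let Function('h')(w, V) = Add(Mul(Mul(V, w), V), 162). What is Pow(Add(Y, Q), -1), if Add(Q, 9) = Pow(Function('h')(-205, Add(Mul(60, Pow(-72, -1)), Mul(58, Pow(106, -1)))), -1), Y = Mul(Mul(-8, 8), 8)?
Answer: Rational(-14684483, 7650514519) ≈ -0.0019194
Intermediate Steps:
Function('h')(w, V) = Add(162, Mul(w, Pow(V, 2))) (Function('h')(w, V) = Add(Mul(w, Pow(V, 2)), 162) = Add(162, Mul(w, Pow(V, 2))))
Y = -512 (Y = Mul(-64, 8) = -512)
Q = Rational(-132059223, 14684483) (Q = Add(-9, Pow(Add(162, Mul(-205, Pow(Add(Mul(60, Pow(-72, -1)), Mul(58, Pow(106, -1))), 2))), -1)) = Add(-9, Pow(Add(162, Mul(-205, Pow(Add(Mul(60, Rational(-1, 72)), Mul(58, Rational(1, 106))), 2))), -1)) = Add(-9, Pow(Add(162, Mul(-205, Pow(Add(Rational(-5, 6), Rational(29, 53)), 2))), -1)) = Add(-9, Pow(Add(162, Mul(-205, Pow(Rational(-91, 318), 2))), -1)) = Add(-9, Pow(Add(162, Mul(-205, Rational(8281, 101124))), -1)) = Add(-9, Pow(Add(162, Rational(-1697605, 101124)), -1)) = Add(-9, Pow(Rational(14684483, 101124), -1)) = Add(-9, Rational(101124, 14684483)) = Rational(-132059223, 14684483) ≈ -8.9931)
Pow(Add(Y, Q), -1) = Pow(Add(-512, Rational(-132059223, 14684483)), -1) = Pow(Rational(-7650514519, 14684483), -1) = Rational(-14684483, 7650514519)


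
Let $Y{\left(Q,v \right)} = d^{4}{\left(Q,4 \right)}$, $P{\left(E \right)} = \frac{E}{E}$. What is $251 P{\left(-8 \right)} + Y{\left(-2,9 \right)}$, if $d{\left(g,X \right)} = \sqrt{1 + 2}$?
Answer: $260$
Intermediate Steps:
$P{\left(E \right)} = 1$
$d{\left(g,X \right)} = \sqrt{3}$
$Y{\left(Q,v \right)} = 9$ ($Y{\left(Q,v \right)} = \left(\sqrt{3}\right)^{4} = 9$)
$251 P{\left(-8 \right)} + Y{\left(-2,9 \right)} = 251 \cdot 1 + 9 = 251 + 9 = 260$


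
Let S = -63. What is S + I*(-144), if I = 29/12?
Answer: -411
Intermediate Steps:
I = 29/12 (I = 29*(1/12) = 29/12 ≈ 2.4167)
S + I*(-144) = -63 + (29/12)*(-144) = -63 - 348 = -411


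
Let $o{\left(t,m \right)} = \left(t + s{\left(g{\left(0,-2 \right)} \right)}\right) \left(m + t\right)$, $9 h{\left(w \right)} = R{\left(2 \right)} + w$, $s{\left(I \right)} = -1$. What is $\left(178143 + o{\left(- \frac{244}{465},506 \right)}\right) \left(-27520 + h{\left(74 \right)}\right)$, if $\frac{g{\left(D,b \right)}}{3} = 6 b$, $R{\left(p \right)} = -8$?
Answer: $- \frac{3165523999539818}{648675} \approx -4.88 \cdot 10^{9}$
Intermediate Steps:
$g{\left(D,b \right)} = 18 b$ ($g{\left(D,b \right)} = 3 \cdot 6 b = 18 b$)
$h{\left(w \right)} = - \frac{8}{9} + \frac{w}{9}$ ($h{\left(w \right)} = \frac{-8 + w}{9} = - \frac{8}{9} + \frac{w}{9}$)
$o{\left(t,m \right)} = \left(-1 + t\right) \left(m + t\right)$ ($o{\left(t,m \right)} = \left(t - 1\right) \left(m + t\right) = \left(-1 + t\right) \left(m + t\right)$)
$\left(178143 + o{\left(- \frac{244}{465},506 \right)}\right) \left(-27520 + h{\left(74 \right)}\right) = \left(178143 + \left(\left(- \frac{244}{465}\right)^{2} - 506 - - \frac{244}{465} + 506 \left(- \frac{244}{465}\right)\right)\right) \left(-27520 + \left(- \frac{8}{9} + \frac{1}{9} \cdot 74\right)\right) = \left(178143 - \left(506 - \frac{59536}{216225} - \frac{244}{465} - \left(-123464\right) \frac{1}{465}\right)\right) \left(-27520 + \left(- \frac{8}{9} + \frac{74}{9}\right)\right) = \left(178143 + \left(\left(- \frac{244}{465}\right)^{2} - 506 - - \frac{244}{465} + 506 \left(- \frac{244}{465}\right)\right)\right) \left(-27520 + \frac{22}{3}\right) = \left(178143 + \left(\frac{59536}{216225} - 506 + \frac{244}{465} - \frac{123464}{465}\right)\right) \left(- \frac{82538}{3}\right) = \left(178143 - \frac{166647614}{216225}\right) \left(- \frac{82538}{3}\right) = \frac{38352322561}{216225} \left(- \frac{82538}{3}\right) = - \frac{3165523999539818}{648675}$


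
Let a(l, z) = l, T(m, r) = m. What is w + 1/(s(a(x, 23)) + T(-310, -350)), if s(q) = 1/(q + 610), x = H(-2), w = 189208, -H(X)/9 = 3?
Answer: 34195372049/180729 ≈ 1.8921e+5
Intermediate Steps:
H(X) = -27 (H(X) = -9*3 = -27)
x = -27
s(q) = 1/(610 + q)
w + 1/(s(a(x, 23)) + T(-310, -350)) = 189208 + 1/(1/(610 - 27) - 310) = 189208 + 1/(1/583 - 310) = 189208 + 1/(-180729/583) = 189208 - 583/180729 = 34195372049/180729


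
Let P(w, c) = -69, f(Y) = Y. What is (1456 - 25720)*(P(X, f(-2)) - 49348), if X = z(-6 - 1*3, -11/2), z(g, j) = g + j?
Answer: 1199054088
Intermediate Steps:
X = -29/2 (X = (-6 - 1*3) - 11/2 = (-6 - 3) - 11*1/2 = -9 - 11/2 = -29/2 ≈ -14.500)
(1456 - 25720)*(P(X, f(-2)) - 49348) = (1456 - 25720)*(-69 - 49348) = -24264*(-49417) = 1199054088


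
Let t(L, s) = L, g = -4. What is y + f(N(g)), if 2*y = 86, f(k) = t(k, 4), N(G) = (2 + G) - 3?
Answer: 38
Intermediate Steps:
N(G) = -1 + G
f(k) = k
y = 43 (y = (1/2)*86 = 43)
y + f(N(g)) = 43 + (-1 - 4) = 43 - 5 = 38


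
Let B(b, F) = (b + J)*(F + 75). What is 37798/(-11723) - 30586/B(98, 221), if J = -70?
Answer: -335914751/48580112 ≈ -6.9147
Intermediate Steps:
B(b, F) = (-70 + b)*(75 + F) (B(b, F) = (b - 70)*(F + 75) = (-70 + b)*(75 + F))
37798/(-11723) - 30586/B(98, 221) = 37798/(-11723) - 30586/(-5250 - 70*221 + 75*98 + 221*98) = 37798*(-1/11723) - 30586/(-5250 - 15470 + 7350 + 21658) = -37798/11723 - 30586/8288 = -37798/11723 - 30586*1/8288 = -37798/11723 - 15293/4144 = -335914751/48580112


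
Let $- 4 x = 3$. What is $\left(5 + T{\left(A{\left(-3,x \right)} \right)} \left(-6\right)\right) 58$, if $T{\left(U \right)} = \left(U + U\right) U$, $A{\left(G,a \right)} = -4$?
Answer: $-10846$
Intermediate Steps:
$x = - \frac{3}{4}$ ($x = \left(- \frac{1}{4}\right) 3 = - \frac{3}{4} \approx -0.75$)
$T{\left(U \right)} = 2 U^{2}$ ($T{\left(U \right)} = 2 U U = 2 U^{2}$)
$\left(5 + T{\left(A{\left(-3,x \right)} \right)} \left(-6\right)\right) 58 = \left(5 + 2 \left(-4\right)^{2} \left(-6\right)\right) 58 = \left(5 + 2 \cdot 16 \left(-6\right)\right) 58 = \left(5 + 32 \left(-6\right)\right) 58 = \left(5 - 192\right) 58 = \left(-187\right) 58 = -10846$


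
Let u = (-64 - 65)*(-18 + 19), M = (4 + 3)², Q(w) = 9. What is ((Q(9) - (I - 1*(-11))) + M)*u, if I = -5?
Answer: -6708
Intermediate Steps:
M = 49 (M = 7² = 49)
u = -129 (u = -129*1 = -129)
((Q(9) - (I - 1*(-11))) + M)*u = ((9 - (-5 - 1*(-11))) + 49)*(-129) = ((9 - (-5 + 11)) + 49)*(-129) = ((9 - 1*6) + 49)*(-129) = ((9 - 6) + 49)*(-129) = (3 + 49)*(-129) = 52*(-129) = -6708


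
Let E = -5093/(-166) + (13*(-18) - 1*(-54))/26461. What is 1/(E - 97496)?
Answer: -4392526/428118978903 ≈ -1.0260e-5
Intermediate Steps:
E = 134735993/4392526 (E = -5093*(-1/166) + (-234 + 54)*(1/26461) = 5093/166 - 180*1/26461 = 5093/166 - 180/26461 = 134735993/4392526 ≈ 30.674)
1/(E - 97496) = 1/(134735993/4392526 - 97496) = 1/(-428118978903/4392526) = -4392526/428118978903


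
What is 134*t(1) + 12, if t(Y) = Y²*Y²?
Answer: 146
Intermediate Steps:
t(Y) = Y⁴
134*t(1) + 12 = 134*1⁴ + 12 = 134*1 + 12 = 134 + 12 = 146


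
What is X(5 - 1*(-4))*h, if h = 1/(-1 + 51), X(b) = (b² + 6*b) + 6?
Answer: 141/50 ≈ 2.8200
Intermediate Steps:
X(b) = 6 + b² + 6*b
h = 1/50 ≈ 0.020000
X(5 - 1*(-4))*h = (6 + (5 - 1*(-4))² + 6*(5 - 1*(-4)))*(1/50) = (6 + (5 + 4)² + 6*(5 + 4))*(1/50) = (6 + 9² + 6*9)*(1/50) = (6 + 81 + 54)*(1/50) = 141*(1/50) = 141/50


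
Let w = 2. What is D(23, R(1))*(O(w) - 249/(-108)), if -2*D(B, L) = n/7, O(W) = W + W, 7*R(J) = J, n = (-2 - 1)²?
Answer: -227/56 ≈ -4.0536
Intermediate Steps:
n = 9 (n = (-3)² = 9)
R(J) = J/7
O(W) = 2*W
D(B, L) = -9/14 (D(B, L) = -9/(2*7) = -½*9/7 = -9/14)
D(23, R(1))*(O(w) - 249/(-108)) = -9*(2*2 - 249/(-108))/14 = -9*(4 - 249*(-1/108))/14 = -9*(4 + 83/36)/14 = -9/14*227/36 = -227/56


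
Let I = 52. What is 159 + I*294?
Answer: 15447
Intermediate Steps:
159 + I*294 = 159 + 52*294 = 159 + 15288 = 15447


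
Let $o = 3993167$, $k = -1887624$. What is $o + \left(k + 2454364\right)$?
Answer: $4559907$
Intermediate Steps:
$o + \left(k + 2454364\right) = 3993167 + \left(-1887624 + 2454364\right) = 3993167 + 566740 = 4559907$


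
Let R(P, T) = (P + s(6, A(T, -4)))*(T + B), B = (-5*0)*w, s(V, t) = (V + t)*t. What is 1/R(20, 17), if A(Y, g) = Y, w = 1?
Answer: 1/6987 ≈ 0.00014312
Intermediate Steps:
s(V, t) = t*(V + t)
B = 0 (B = -5*0*1 = 0*1 = 0)
R(P, T) = T*(P + T*(6 + T)) (R(P, T) = (P + T*(6 + T))*(T + 0) = (P + T*(6 + T))*T = T*(P + T*(6 + T)))
1/R(20, 17) = 1/(17*(20 + 17*(6 + 17))) = 1/(17*(20 + 17*23)) = 1/(17*(20 + 391)) = 1/(17*411) = 1/6987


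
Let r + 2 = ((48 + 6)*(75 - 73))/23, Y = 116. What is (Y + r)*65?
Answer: 177450/23 ≈ 7715.2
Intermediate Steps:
r = 62/23 (r = -2 + ((48 + 6)*(75 - 73))/23 = -2 + (54*2)*(1/23) = -2 + 108*(1/23) = -2 + 108/23 = 62/23 ≈ 2.6957)
(Y + r)*65 = (116 + 62/23)*65 = (2730/23)*65 = 177450/23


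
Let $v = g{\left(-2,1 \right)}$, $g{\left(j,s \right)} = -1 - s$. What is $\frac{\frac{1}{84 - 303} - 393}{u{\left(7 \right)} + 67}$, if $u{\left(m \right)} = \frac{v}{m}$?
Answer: $- \frac{602476}{102273} \approx -5.8909$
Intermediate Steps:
$v = -2$ ($v = -1 - 1 = -2$)
$u{\left(m \right)} = - \frac{2}{m}$
$\frac{\frac{1}{84 - 303} - 393}{u{\left(7 \right)} + 67} = \frac{\frac{1}{84 - 303} - 393}{- \frac{2}{7} + 67} = \frac{\frac{1}{-219} - 393}{\left(-2\right) \frac{1}{7} + 67} = \frac{- \frac{1}{219} - 393}{- \frac{2}{7} + 67} = - \frac{86068}{219 \cdot \frac{467}{7}} = \left(- \frac{86068}{219}\right) \frac{7}{467} = - \frac{602476}{102273}$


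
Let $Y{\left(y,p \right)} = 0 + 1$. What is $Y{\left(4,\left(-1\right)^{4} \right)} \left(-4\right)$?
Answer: $-4$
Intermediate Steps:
$Y{\left(y,p \right)} = 1$
$Y{\left(4,\left(-1\right)^{4} \right)} \left(-4\right) = 1 \left(-4\right) = -4$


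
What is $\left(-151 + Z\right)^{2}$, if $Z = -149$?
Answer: $90000$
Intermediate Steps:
$\left(-151 + Z\right)^{2} = \left(-151 - 149\right)^{2} = \left(-300\right)^{2} = 90000$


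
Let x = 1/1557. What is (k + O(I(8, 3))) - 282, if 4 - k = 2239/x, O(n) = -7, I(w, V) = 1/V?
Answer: -3486408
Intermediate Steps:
x = 1/1557 ≈ 0.00064226
k = -3486119 (k = 4 - 2239/1/1557 = 4 - 2239*1557 = 4 - 1*3486123 = 4 - 3486123 = -3486119)
(k + O(I(8, 3))) - 282 = (-3486119 - 7) - 282 = -3486126 - 282 = -3486408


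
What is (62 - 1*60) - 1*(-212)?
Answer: 214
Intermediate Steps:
(62 - 1*60) - 1*(-212) = (62 - 60) + 212 = 2 + 212 = 214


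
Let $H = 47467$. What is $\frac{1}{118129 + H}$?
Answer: $\frac{1}{165596} \approx 6.0388 \cdot 10^{-6}$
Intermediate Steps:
$\frac{1}{118129 + H} = \frac{1}{118129 + 47467} = \frac{1}{165596}$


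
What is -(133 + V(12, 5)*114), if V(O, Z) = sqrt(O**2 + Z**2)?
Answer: -1615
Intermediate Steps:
-(133 + V(12, 5)*114) = -(133 + sqrt(12**2 + 5**2)*114) = -(133 + sqrt(144 + 25)*114) = -(133 + sqrt(169)*114) = -(133 + 13*114) = -(133 + 1482) = -1*1615 = -1615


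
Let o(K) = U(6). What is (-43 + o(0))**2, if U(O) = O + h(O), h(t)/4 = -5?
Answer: 3249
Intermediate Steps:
h(t) = -20 (h(t) = 4*(-5) = -20)
U(O) = -20 + O (U(O) = O - 20 = -20 + O)
o(K) = -14 (o(K) = -20 + 6 = -14)
(-43 + o(0))**2 = (-43 - 14)**2 = (-57)**2 = 3249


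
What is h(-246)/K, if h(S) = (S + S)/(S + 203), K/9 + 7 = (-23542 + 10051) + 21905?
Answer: 164/1084503 ≈ 0.00015122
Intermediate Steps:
K = 75663 (K = -63 + 9*((-23542 + 10051) + 21905) = -63 + 9*(-13491 + 21905) = -63 + 9*8414 = -63 + 75726 = 75663)
h(S) = 2*S/(203 + S) (h(S) = (2*S)/(203 + S) = 2*S/(203 + S))
h(-246)/K = (2*(-246)/(203 - 246))/75663 = (2*(-246)/(-43))*(1/75663) = (2*(-246)*(-1/43))*(1/75663) = (492/43)*(1/75663) = 164/1084503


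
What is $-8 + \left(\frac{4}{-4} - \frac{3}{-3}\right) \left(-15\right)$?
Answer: $-8$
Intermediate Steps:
$-8 + \left(\frac{4}{-4} - \frac{3}{-3}\right) \left(-15\right) = -8 + \left(4 \left(- \frac{1}{4}\right) - -1\right) \left(-15\right) = -8 + \left(-1 + 1\right) \left(-15\right) = -8 + 0 \left(-15\right) = -8 + 0 = -8$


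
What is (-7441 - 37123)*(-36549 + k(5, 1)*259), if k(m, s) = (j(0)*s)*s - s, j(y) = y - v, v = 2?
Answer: 1663395864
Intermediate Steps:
j(y) = -2 + y (j(y) = y - 1*2 = y - 2 = -2 + y)
k(m, s) = -s - 2*s² (k(m, s) = ((-2 + 0)*s)*s - s = (-2*s)*s - s = -2*s² - s = -s - 2*s²)
(-7441 - 37123)*(-36549 + k(5, 1)*259) = (-7441 - 37123)*(-36549 - 1*1*(1 + 2*1)*259) = -44564*(-36549 - 1*1*(1 + 2)*259) = -44564*(-36549 - 1*1*3*259) = -44564*(-36549 - 3*259) = -44564*(-36549 - 777) = -44564*(-37326) = 1663395864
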